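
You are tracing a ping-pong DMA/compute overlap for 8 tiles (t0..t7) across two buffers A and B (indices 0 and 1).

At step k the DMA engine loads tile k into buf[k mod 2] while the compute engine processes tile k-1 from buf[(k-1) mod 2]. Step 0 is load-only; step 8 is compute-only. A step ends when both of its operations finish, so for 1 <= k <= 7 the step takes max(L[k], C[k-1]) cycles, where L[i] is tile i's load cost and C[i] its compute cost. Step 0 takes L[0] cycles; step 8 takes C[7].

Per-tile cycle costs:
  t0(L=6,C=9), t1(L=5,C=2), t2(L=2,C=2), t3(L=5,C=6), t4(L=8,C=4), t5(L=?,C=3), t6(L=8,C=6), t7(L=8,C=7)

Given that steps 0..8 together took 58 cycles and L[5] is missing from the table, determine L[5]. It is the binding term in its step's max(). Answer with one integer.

step 0 → dur = L[0]=6 = 6
step 1 → dur = max(L[1]=5, C[0]=9) = 9
step 2 → dur = max(L[2]=2, C[1]=2) = 2
step 3 → dur = max(L[3]=5, C[2]=2) = 5
step 4 → dur = max(L[4]=8, C[3]=6) = 8
step 5 → dur = max(L[5]=?, C[4]=4) = L[5]  (unknown; binding)
step 6 → dur = max(L[6]=8, C[5]=3) = 8
step 7 → dur = max(L[7]=8, C[6]=6) = 8
step 8 → dur = C[7]=7 = 7
sum of known step durations = 53
dur[5] = total - known = 58 - 53 = 5
L[5] is the binding max in step 5, so L[5] = dur[5] = 5

L[5] = 5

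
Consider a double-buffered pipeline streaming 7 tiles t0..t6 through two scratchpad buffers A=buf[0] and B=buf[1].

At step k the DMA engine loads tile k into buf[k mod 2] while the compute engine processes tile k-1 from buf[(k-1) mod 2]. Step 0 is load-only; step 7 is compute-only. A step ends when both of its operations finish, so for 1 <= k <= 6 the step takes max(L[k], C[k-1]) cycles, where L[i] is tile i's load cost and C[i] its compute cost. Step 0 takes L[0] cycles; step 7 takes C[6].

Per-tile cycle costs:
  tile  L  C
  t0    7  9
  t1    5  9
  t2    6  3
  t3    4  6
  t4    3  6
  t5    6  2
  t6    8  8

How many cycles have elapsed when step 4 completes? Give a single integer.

end_cycle[4] = 35

k=0 load=t0/7c comp=- wait=7 total=7
k=1 load=t1/5c comp=t0/9c wait=9 total=16
k=2 load=t2/6c comp=t1/9c wait=9 total=25
k=3 load=t3/4c comp=t2/3c wait=4 total=29
k=4 load=t4/3c comp=t3/6c wait=6 total=35
k=5 load=t5/6c comp=t4/6c wait=6 total=41
k=6 load=t6/8c comp=t5/2c wait=8 total=49
k=7 load=- comp=t6/8c wait=8 total=57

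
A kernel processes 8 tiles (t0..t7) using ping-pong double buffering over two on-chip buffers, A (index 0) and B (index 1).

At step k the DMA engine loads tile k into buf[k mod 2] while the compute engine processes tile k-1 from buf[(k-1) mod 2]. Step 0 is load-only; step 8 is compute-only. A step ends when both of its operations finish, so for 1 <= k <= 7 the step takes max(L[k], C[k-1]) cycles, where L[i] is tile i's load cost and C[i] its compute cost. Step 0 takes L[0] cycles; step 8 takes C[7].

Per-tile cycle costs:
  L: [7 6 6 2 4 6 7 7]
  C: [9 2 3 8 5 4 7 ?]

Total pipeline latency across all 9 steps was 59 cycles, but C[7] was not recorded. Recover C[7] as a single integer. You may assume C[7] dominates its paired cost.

C[7] = 6

step 0: dur = L[0]=7 = 7
step 1: dur = max(L[1]=6, C[0]=9) = 9
step 2: dur = max(L[2]=6, C[1]=2) = 6
step 3: dur = max(L[3]=2, C[2]=3) = 3
step 4: dur = max(L[4]=4, C[3]=8) = 8
step 5: dur = max(L[5]=6, C[4]=5) = 6
step 6: dur = max(L[6]=7, C[5]=4) = 7
step 7: dur = max(L[7]=7, C[6]=7) = 7
step 8: dur = C[7]=? = C[7]  (unknown; binding)
sum of known step durations = 53
dur[8] = total - known = 59 - 53 = 6
C[7] is the binding max in step 8, so C[7] = dur[8] = 6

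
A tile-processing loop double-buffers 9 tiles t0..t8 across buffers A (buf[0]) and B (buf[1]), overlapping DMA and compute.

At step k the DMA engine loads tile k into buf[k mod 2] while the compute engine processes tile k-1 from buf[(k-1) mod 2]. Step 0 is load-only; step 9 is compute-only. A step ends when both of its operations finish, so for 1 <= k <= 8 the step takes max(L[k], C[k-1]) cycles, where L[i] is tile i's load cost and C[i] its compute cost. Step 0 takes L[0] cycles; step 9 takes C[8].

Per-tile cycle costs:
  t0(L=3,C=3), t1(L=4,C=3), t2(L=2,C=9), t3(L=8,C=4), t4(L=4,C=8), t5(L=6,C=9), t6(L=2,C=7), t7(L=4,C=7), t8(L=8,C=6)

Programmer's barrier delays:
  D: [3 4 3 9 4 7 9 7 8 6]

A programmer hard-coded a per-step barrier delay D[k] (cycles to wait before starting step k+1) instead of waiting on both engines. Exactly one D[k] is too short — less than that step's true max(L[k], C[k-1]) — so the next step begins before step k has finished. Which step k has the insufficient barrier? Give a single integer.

hazard at step 5

[0] required=L[0]=3=3 vs D=3 ok
[1] required=max(L[1]=4,C[0]=3)=4 vs D=4 ok
[2] required=max(L[2]=2,C[1]=3)=3 vs D=3 ok
[3] required=max(L[3]=8,C[2]=9)=9 vs D=9 ok
[4] required=max(L[4]=4,C[3]=4)=4 vs D=4 ok
[5] required=max(L[5]=6,C[4]=8)=8 vs D=7 SHORT
[6] required=max(L[6]=2,C[5]=9)=9 vs D=9 ok
[7] required=max(L[7]=4,C[6]=7)=7 vs D=7 ok
[8] required=max(L[8]=8,C[7]=7)=8 vs D=8 ok
[9] required=C[8]=6=6 vs D=6 ok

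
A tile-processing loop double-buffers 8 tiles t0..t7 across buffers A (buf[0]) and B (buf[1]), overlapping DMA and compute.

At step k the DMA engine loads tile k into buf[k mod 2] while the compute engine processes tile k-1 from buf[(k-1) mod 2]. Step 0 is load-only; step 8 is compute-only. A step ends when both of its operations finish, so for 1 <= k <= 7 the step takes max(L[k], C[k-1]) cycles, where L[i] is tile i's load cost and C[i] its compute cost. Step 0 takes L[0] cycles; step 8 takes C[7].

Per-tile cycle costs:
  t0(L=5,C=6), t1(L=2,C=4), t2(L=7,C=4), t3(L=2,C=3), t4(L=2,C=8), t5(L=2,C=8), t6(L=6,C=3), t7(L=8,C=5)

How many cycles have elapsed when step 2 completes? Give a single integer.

end_cycle[2] = 18

[0] DMA t0→A (5c) ∥ CU idle ⇒ 5c, clock 5
[1] DMA t1→B (2c) ∥ CU A:t0 (6c) ⇒ 6c, clock 11
[2] DMA t2→A (7c) ∥ CU B:t1 (4c) ⇒ 7c, clock 18
[3] DMA t3→B (2c) ∥ CU A:t2 (4c) ⇒ 4c, clock 22
[4] DMA t4→A (2c) ∥ CU B:t3 (3c) ⇒ 3c, clock 25
[5] DMA t5→B (2c) ∥ CU A:t4 (8c) ⇒ 8c, clock 33
[6] DMA t6→A (6c) ∥ CU B:t5 (8c) ⇒ 8c, clock 41
[7] DMA t7→B (8c) ∥ CU A:t6 (3c) ⇒ 8c, clock 49
[8] DMA idle ∥ CU B:t7 (5c) ⇒ 5c, clock 54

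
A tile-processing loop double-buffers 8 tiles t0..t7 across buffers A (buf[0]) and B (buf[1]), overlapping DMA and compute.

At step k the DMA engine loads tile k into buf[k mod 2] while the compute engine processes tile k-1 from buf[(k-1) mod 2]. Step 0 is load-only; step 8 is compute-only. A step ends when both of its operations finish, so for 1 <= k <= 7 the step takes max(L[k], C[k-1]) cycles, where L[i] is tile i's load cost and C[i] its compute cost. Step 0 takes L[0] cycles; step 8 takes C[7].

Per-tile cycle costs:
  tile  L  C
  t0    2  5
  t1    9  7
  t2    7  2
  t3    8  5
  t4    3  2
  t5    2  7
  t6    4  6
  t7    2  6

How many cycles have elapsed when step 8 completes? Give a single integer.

k=0 load=t0/2c comp=- wait=2 total=2
k=1 load=t1/9c comp=t0/5c wait=9 total=11
k=2 load=t2/7c comp=t1/7c wait=7 total=18
k=3 load=t3/8c comp=t2/2c wait=8 total=26
k=4 load=t4/3c comp=t3/5c wait=5 total=31
k=5 load=t5/2c comp=t4/2c wait=2 total=33
k=6 load=t6/4c comp=t5/7c wait=7 total=40
k=7 load=t7/2c comp=t6/6c wait=6 total=46
k=8 load=- comp=t7/6c wait=6 total=52

end_cycle[8] = 52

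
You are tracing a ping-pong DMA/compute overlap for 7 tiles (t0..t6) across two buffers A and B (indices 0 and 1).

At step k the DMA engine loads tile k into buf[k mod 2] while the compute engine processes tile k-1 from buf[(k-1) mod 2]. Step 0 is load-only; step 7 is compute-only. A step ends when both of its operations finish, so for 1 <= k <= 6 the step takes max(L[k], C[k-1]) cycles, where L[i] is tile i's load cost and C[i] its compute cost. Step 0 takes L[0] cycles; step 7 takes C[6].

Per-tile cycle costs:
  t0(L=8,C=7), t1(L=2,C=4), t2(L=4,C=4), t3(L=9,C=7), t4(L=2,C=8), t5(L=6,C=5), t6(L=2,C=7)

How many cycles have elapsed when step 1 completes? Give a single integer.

end_cycle[1] = 15

step 0: L[0]=8 → dur=8, Σ=8 | A=load:t0 B=idle [load-only]
step 1: L[1]=2 C[0]=7 → dur=7, Σ=15 | A=compute:t0 B=load:t1 [compute-bound]
step 2: L[2]=4 C[1]=4 → dur=4, Σ=19 | A=load:t2 B=compute:t1 [tied]
step 3: L[3]=9 C[2]=4 → dur=9, Σ=28 | A=compute:t2 B=load:t3 [load-bound]
step 4: L[4]=2 C[3]=7 → dur=7, Σ=35 | A=load:t4 B=compute:t3 [compute-bound]
step 5: L[5]=6 C[4]=8 → dur=8, Σ=43 | A=compute:t4 B=load:t5 [compute-bound]
step 6: L[6]=2 C[5]=5 → dur=5, Σ=48 | A=load:t6 B=compute:t5 [compute-bound]
step 7: C[6]=7 → dur=7, Σ=55 | A=compute:t6 B=idle [compute-only]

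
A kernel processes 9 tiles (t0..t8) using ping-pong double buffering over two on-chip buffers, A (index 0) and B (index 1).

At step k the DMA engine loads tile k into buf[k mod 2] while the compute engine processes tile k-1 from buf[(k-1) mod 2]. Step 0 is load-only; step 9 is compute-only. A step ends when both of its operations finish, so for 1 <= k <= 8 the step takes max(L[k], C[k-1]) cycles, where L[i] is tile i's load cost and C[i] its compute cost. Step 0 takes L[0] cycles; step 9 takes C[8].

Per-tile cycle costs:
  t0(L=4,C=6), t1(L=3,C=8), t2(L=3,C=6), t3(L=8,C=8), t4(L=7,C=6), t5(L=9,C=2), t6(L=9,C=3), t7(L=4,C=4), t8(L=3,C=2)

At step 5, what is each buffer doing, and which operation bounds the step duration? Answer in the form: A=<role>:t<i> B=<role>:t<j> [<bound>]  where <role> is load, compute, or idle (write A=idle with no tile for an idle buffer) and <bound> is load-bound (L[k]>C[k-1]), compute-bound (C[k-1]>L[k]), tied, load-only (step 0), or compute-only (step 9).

k=0 load=t0/4c comp=- wait=4 total=4
k=1 load=t1/3c comp=t0/6c wait=6 total=10
k=2 load=t2/3c comp=t1/8c wait=8 total=18
k=3 load=t3/8c comp=t2/6c wait=8 total=26
k=4 load=t4/7c comp=t3/8c wait=8 total=34
k=5 load=t5/9c comp=t4/6c wait=9 total=43
k=6 load=t6/9c comp=t5/2c wait=9 total=52
k=7 load=t7/4c comp=t6/3c wait=4 total=56
k=8 load=t8/3c comp=t7/4c wait=4 total=60
k=9 load=- comp=t8/2c wait=2 total=62

step 5: A=compute:t4 B=load:t5 [load-bound]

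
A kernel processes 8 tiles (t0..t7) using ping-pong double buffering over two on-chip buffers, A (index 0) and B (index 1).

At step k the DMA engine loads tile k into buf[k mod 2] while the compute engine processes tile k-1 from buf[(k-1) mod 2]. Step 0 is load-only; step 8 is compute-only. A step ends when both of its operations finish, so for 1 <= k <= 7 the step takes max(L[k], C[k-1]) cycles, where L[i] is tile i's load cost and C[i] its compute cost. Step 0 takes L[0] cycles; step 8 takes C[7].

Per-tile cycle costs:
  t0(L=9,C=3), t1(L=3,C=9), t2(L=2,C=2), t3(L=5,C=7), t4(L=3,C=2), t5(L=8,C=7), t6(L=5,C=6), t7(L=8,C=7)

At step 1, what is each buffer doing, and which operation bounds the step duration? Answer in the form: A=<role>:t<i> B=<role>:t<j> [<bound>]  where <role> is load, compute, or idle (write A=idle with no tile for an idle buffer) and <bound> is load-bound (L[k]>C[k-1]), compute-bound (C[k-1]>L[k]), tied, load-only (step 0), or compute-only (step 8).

  0. 9=9c; end=9; A:t0 B:-
  1. max(3,3)=3c; end=12; A:t0 B:t1
  2. max(2,9)=9c; end=21; A:t2 B:t1
  3. max(5,2)=5c; end=26; A:t2 B:t3
  4. max(3,7)=7c; end=33; A:t4 B:t3
  5. max(8,2)=8c; end=41; A:t4 B:t5
  6. max(5,7)=7c; end=48; A:t6 B:t5
  7. max(8,6)=8c; end=56; A:t6 B:t7
  8. 7=7c; end=63; A:t6 B:t7

step 1: A=compute:t0 B=load:t1 [tied]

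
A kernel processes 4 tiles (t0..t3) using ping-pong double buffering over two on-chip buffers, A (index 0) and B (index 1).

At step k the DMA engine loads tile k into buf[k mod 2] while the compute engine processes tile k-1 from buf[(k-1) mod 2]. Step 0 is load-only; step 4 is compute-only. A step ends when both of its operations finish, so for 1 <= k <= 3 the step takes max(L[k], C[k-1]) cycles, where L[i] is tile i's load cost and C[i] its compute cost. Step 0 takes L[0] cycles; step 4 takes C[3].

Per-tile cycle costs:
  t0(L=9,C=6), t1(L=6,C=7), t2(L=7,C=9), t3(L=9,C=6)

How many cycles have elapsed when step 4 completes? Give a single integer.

end_cycle[4] = 37

k=0 load=t0/9c comp=- wait=9 total=9
k=1 load=t1/6c comp=t0/6c wait=6 total=15
k=2 load=t2/7c comp=t1/7c wait=7 total=22
k=3 load=t3/9c comp=t2/9c wait=9 total=31
k=4 load=- comp=t3/6c wait=6 total=37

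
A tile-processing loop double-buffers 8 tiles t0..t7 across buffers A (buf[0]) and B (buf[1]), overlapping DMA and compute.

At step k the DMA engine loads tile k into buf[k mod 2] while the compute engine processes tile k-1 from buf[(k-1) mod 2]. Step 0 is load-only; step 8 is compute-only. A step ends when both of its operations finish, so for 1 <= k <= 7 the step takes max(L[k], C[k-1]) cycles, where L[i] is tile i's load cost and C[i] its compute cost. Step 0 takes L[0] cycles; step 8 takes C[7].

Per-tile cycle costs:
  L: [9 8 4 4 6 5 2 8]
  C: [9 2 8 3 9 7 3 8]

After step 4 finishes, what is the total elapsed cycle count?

end_cycle[4] = 36

step 0: L[0]=9 → dur=9, Σ=9 | A=load:t0 B=idle [load-only]
step 1: L[1]=8 C[0]=9 → dur=9, Σ=18 | A=compute:t0 B=load:t1 [compute-bound]
step 2: L[2]=4 C[1]=2 → dur=4, Σ=22 | A=load:t2 B=compute:t1 [load-bound]
step 3: L[3]=4 C[2]=8 → dur=8, Σ=30 | A=compute:t2 B=load:t3 [compute-bound]
step 4: L[4]=6 C[3]=3 → dur=6, Σ=36 | A=load:t4 B=compute:t3 [load-bound]
step 5: L[5]=5 C[4]=9 → dur=9, Σ=45 | A=compute:t4 B=load:t5 [compute-bound]
step 6: L[6]=2 C[5]=7 → dur=7, Σ=52 | A=load:t6 B=compute:t5 [compute-bound]
step 7: L[7]=8 C[6]=3 → dur=8, Σ=60 | A=compute:t6 B=load:t7 [load-bound]
step 8: C[7]=8 → dur=8, Σ=68 | A=idle B=compute:t7 [compute-only]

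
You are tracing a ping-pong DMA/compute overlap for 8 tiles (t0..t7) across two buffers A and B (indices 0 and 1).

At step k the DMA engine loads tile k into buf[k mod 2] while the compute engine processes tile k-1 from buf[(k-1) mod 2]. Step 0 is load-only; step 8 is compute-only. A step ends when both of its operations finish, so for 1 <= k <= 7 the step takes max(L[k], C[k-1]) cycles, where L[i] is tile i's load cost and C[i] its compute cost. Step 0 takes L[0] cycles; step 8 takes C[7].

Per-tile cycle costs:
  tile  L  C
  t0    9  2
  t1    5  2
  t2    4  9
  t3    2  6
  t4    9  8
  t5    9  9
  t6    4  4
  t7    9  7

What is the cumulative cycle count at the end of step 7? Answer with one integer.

end_cycle[7] = 63

step 0: L[0]=9 → dur=9, Σ=9 | A=load:t0 B=idle [load-only]
step 1: L[1]=5 C[0]=2 → dur=5, Σ=14 | A=compute:t0 B=load:t1 [load-bound]
step 2: L[2]=4 C[1]=2 → dur=4, Σ=18 | A=load:t2 B=compute:t1 [load-bound]
step 3: L[3]=2 C[2]=9 → dur=9, Σ=27 | A=compute:t2 B=load:t3 [compute-bound]
step 4: L[4]=9 C[3]=6 → dur=9, Σ=36 | A=load:t4 B=compute:t3 [load-bound]
step 5: L[5]=9 C[4]=8 → dur=9, Σ=45 | A=compute:t4 B=load:t5 [load-bound]
step 6: L[6]=4 C[5]=9 → dur=9, Σ=54 | A=load:t6 B=compute:t5 [compute-bound]
step 7: L[7]=9 C[6]=4 → dur=9, Σ=63 | A=compute:t6 B=load:t7 [load-bound]
step 8: C[7]=7 → dur=7, Σ=70 | A=idle B=compute:t7 [compute-only]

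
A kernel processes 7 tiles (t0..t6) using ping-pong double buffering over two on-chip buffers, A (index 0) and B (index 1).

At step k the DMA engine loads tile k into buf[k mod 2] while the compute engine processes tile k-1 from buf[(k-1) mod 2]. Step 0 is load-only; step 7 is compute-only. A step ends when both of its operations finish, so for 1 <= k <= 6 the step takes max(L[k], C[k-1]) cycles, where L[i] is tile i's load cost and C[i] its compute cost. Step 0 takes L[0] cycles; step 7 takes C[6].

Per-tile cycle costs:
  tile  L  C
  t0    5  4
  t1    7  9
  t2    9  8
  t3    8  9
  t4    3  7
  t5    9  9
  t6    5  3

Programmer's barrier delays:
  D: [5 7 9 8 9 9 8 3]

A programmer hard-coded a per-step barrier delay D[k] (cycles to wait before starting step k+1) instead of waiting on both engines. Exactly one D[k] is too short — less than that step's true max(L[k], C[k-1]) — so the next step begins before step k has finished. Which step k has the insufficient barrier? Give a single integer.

hazard at step 6

step 0: need L[0]=5 = 5; D[0]=5 ok
step 1: need max(L[1]=7,C[0]=4) = 7; D[1]=7 ok
step 2: need max(L[2]=9,C[1]=9) = 9; D[2]=9 ok
step 3: need max(L[3]=8,C[2]=8) = 8; D[3]=8 ok
step 4: need max(L[4]=3,C[3]=9) = 9; D[4]=9 ok
step 5: need max(L[5]=9,C[4]=7) = 9; D[5]=9 ok
step 6: need max(L[6]=5,C[5]=9) = 9; D[6]=8 SHORT
step 7: need C[6]=3 = 3; D[7]=3 ok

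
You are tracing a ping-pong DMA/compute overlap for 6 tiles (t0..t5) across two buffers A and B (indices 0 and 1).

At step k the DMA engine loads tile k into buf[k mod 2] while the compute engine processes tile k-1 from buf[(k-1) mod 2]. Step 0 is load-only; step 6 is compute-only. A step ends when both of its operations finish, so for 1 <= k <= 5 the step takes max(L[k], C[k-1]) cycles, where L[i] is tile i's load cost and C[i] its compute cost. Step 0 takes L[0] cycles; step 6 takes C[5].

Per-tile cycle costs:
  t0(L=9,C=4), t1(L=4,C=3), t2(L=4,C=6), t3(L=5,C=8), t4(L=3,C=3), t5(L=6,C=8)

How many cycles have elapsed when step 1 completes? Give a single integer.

end_cycle[1] = 13

k=0 load=t0/9c comp=- wait=9 total=9
k=1 load=t1/4c comp=t0/4c wait=4 total=13
k=2 load=t2/4c comp=t1/3c wait=4 total=17
k=3 load=t3/5c comp=t2/6c wait=6 total=23
k=4 load=t4/3c comp=t3/8c wait=8 total=31
k=5 load=t5/6c comp=t4/3c wait=6 total=37
k=6 load=- comp=t5/8c wait=8 total=45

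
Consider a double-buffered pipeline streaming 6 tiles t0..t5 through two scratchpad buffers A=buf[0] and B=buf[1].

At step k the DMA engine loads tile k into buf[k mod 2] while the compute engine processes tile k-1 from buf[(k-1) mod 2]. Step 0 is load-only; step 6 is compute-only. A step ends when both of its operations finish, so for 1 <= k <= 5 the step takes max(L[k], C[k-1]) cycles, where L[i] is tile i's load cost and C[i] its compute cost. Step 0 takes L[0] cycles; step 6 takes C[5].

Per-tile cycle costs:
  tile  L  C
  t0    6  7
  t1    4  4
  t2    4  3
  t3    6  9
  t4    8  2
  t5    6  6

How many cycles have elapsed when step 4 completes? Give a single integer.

  0. 6=6c; end=6; A:t0 B:-
  1. max(4,7)=7c; end=13; A:t0 B:t1
  2. max(4,4)=4c; end=17; A:t2 B:t1
  3. max(6,3)=6c; end=23; A:t2 B:t3
  4. max(8,9)=9c; end=32; A:t4 B:t3
  5. max(6,2)=6c; end=38; A:t4 B:t5
  6. 6=6c; end=44; A:t4 B:t5

end_cycle[4] = 32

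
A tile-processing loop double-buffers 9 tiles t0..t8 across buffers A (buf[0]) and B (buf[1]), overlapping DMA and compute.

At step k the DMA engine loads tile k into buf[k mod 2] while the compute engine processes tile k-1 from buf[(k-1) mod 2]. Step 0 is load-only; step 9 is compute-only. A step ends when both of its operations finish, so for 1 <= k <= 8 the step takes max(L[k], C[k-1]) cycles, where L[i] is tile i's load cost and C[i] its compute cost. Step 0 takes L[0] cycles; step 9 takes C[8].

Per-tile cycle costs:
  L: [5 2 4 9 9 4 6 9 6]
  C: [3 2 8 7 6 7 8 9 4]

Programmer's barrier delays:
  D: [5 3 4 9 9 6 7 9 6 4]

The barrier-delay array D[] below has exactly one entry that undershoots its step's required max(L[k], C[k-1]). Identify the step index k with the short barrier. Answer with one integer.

step 0: need L[0]=5 = 5; D[0]=5 ok
step 1: need max(L[1]=2,C[0]=3) = 3; D[1]=3 ok
step 2: need max(L[2]=4,C[1]=2) = 4; D[2]=4 ok
step 3: need max(L[3]=9,C[2]=8) = 9; D[3]=9 ok
step 4: need max(L[4]=9,C[3]=7) = 9; D[4]=9 ok
step 5: need max(L[5]=4,C[4]=6) = 6; D[5]=6 ok
step 6: need max(L[6]=6,C[5]=7) = 7; D[6]=7 ok
step 7: need max(L[7]=9,C[6]=8) = 9; D[7]=9 ok
step 8: need max(L[8]=6,C[7]=9) = 9; D[8]=6 SHORT
step 9: need C[8]=4 = 4; D[9]=4 ok

hazard at step 8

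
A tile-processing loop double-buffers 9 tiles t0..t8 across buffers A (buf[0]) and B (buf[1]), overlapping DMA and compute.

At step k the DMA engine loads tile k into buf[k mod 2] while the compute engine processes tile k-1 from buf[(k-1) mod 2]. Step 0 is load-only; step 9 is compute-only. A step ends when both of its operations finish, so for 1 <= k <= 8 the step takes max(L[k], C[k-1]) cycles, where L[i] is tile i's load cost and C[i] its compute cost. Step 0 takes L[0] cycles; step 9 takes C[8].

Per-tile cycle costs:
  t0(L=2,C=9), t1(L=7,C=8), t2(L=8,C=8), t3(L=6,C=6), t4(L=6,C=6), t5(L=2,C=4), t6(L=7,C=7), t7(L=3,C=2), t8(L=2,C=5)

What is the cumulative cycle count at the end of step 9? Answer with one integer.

  0. 2=2c; end=2; A:t0 B:-
  1. max(7,9)=9c; end=11; A:t0 B:t1
  2. max(8,8)=8c; end=19; A:t2 B:t1
  3. max(6,8)=8c; end=27; A:t2 B:t3
  4. max(6,6)=6c; end=33; A:t4 B:t3
  5. max(2,6)=6c; end=39; A:t4 B:t5
  6. max(7,4)=7c; end=46; A:t6 B:t5
  7. max(3,7)=7c; end=53; A:t6 B:t7
  8. max(2,2)=2c; end=55; A:t8 B:t7
  9. 5=5c; end=60; A:t8 B:t7

end_cycle[9] = 60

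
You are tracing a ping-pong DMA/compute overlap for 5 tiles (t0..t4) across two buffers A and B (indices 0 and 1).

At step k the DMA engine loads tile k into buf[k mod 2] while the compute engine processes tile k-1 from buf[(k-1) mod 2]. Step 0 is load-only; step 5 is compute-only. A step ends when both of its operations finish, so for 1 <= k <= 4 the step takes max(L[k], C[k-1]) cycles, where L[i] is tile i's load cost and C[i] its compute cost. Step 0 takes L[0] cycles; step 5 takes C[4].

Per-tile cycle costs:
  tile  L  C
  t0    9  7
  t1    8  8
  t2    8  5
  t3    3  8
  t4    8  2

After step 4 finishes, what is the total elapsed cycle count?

end_cycle[4] = 38

  0. 9=9c; end=9; A:t0 B:-
  1. max(8,7)=8c; end=17; A:t0 B:t1
  2. max(8,8)=8c; end=25; A:t2 B:t1
  3. max(3,5)=5c; end=30; A:t2 B:t3
  4. max(8,8)=8c; end=38; A:t4 B:t3
  5. 2=2c; end=40; A:t4 B:t3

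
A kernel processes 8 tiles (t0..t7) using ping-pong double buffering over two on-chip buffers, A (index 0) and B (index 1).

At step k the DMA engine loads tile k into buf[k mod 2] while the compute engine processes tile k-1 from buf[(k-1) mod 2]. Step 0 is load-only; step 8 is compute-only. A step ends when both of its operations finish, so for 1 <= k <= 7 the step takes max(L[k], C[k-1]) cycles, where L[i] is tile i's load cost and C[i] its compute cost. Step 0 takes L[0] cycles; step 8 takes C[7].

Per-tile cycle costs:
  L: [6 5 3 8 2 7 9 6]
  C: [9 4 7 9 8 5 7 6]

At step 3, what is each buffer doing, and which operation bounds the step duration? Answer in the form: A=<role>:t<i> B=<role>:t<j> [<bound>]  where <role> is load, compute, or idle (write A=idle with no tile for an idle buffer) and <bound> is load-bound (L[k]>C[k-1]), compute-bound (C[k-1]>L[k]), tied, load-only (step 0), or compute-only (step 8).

step 3: A=compute:t2 B=load:t3 [load-bound]

[0] DMA t0→A (6c) ∥ CU idle ⇒ 6c, clock 6
[1] DMA t1→B (5c) ∥ CU A:t0 (9c) ⇒ 9c, clock 15
[2] DMA t2→A (3c) ∥ CU B:t1 (4c) ⇒ 4c, clock 19
[3] DMA t3→B (8c) ∥ CU A:t2 (7c) ⇒ 8c, clock 27
[4] DMA t4→A (2c) ∥ CU B:t3 (9c) ⇒ 9c, clock 36
[5] DMA t5→B (7c) ∥ CU A:t4 (8c) ⇒ 8c, clock 44
[6] DMA t6→A (9c) ∥ CU B:t5 (5c) ⇒ 9c, clock 53
[7] DMA t7→B (6c) ∥ CU A:t6 (7c) ⇒ 7c, clock 60
[8] DMA idle ∥ CU B:t7 (6c) ⇒ 6c, clock 66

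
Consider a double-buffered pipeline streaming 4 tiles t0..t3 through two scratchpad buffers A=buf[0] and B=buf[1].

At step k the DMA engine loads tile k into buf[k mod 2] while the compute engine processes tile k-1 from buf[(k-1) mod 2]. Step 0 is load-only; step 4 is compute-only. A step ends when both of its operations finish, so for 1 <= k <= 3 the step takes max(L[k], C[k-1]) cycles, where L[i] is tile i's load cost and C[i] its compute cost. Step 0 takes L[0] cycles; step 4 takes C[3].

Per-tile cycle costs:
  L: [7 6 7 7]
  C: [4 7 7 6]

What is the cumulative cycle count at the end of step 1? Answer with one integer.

end_cycle[1] = 13

[0] DMA t0→A (7c) ∥ CU idle ⇒ 7c, clock 7
[1] DMA t1→B (6c) ∥ CU A:t0 (4c) ⇒ 6c, clock 13
[2] DMA t2→A (7c) ∥ CU B:t1 (7c) ⇒ 7c, clock 20
[3] DMA t3→B (7c) ∥ CU A:t2 (7c) ⇒ 7c, clock 27
[4] DMA idle ∥ CU B:t3 (6c) ⇒ 6c, clock 33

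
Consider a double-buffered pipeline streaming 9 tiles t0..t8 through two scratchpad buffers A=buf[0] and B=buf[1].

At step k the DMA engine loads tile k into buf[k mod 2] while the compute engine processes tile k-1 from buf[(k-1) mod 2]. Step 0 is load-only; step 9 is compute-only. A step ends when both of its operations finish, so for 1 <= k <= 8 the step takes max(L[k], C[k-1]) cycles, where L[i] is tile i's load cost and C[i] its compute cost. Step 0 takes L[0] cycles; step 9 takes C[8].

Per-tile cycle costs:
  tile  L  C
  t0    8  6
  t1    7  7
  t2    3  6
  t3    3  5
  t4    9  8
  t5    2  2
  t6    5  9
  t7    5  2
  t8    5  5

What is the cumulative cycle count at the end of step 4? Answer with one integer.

k=0 load=t0/8c comp=- wait=8 total=8
k=1 load=t1/7c comp=t0/6c wait=7 total=15
k=2 load=t2/3c comp=t1/7c wait=7 total=22
k=3 load=t3/3c comp=t2/6c wait=6 total=28
k=4 load=t4/9c comp=t3/5c wait=9 total=37
k=5 load=t5/2c comp=t4/8c wait=8 total=45
k=6 load=t6/5c comp=t5/2c wait=5 total=50
k=7 load=t7/5c comp=t6/9c wait=9 total=59
k=8 load=t8/5c comp=t7/2c wait=5 total=64
k=9 load=- comp=t8/5c wait=5 total=69

end_cycle[4] = 37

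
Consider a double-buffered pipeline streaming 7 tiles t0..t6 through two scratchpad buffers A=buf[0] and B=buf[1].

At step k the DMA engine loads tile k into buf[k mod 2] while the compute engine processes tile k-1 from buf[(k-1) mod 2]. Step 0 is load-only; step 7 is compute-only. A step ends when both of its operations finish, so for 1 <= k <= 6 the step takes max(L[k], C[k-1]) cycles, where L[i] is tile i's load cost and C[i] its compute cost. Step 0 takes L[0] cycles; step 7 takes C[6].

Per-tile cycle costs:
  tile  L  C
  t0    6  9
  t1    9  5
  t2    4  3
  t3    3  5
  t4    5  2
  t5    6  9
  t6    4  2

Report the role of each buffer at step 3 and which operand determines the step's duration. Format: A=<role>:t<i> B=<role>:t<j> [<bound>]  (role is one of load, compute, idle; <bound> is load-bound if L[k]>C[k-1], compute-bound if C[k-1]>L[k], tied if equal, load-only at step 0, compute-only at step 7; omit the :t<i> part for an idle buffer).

step 0: L[0]=6 → dur=6, Σ=6 | A=load:t0 B=idle [load-only]
step 1: L[1]=9 C[0]=9 → dur=9, Σ=15 | A=compute:t0 B=load:t1 [tied]
step 2: L[2]=4 C[1]=5 → dur=5, Σ=20 | A=load:t2 B=compute:t1 [compute-bound]
step 3: L[3]=3 C[2]=3 → dur=3, Σ=23 | A=compute:t2 B=load:t3 [tied]
step 4: L[4]=5 C[3]=5 → dur=5, Σ=28 | A=load:t4 B=compute:t3 [tied]
step 5: L[5]=6 C[4]=2 → dur=6, Σ=34 | A=compute:t4 B=load:t5 [load-bound]
step 6: L[6]=4 C[5]=9 → dur=9, Σ=43 | A=load:t6 B=compute:t5 [compute-bound]
step 7: C[6]=2 → dur=2, Σ=45 | A=compute:t6 B=idle [compute-only]

step 3: A=compute:t2 B=load:t3 [tied]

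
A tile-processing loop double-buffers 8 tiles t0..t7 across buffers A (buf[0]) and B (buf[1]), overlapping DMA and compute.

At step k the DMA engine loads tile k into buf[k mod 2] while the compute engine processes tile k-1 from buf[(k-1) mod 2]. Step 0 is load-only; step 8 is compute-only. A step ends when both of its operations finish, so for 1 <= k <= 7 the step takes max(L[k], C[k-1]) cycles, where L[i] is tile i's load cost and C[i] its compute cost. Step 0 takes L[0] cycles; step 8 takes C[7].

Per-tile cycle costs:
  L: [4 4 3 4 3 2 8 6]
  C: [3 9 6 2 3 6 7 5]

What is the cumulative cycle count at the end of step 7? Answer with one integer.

end_cycle[7] = 44

step 0: L[0]=4 → dur=4, Σ=4 | A=load:t0 B=idle [load-only]
step 1: L[1]=4 C[0]=3 → dur=4, Σ=8 | A=compute:t0 B=load:t1 [load-bound]
step 2: L[2]=3 C[1]=9 → dur=9, Σ=17 | A=load:t2 B=compute:t1 [compute-bound]
step 3: L[3]=4 C[2]=6 → dur=6, Σ=23 | A=compute:t2 B=load:t3 [compute-bound]
step 4: L[4]=3 C[3]=2 → dur=3, Σ=26 | A=load:t4 B=compute:t3 [load-bound]
step 5: L[5]=2 C[4]=3 → dur=3, Σ=29 | A=compute:t4 B=load:t5 [compute-bound]
step 6: L[6]=8 C[5]=6 → dur=8, Σ=37 | A=load:t6 B=compute:t5 [load-bound]
step 7: L[7]=6 C[6]=7 → dur=7, Σ=44 | A=compute:t6 B=load:t7 [compute-bound]
step 8: C[7]=5 → dur=5, Σ=49 | A=idle B=compute:t7 [compute-only]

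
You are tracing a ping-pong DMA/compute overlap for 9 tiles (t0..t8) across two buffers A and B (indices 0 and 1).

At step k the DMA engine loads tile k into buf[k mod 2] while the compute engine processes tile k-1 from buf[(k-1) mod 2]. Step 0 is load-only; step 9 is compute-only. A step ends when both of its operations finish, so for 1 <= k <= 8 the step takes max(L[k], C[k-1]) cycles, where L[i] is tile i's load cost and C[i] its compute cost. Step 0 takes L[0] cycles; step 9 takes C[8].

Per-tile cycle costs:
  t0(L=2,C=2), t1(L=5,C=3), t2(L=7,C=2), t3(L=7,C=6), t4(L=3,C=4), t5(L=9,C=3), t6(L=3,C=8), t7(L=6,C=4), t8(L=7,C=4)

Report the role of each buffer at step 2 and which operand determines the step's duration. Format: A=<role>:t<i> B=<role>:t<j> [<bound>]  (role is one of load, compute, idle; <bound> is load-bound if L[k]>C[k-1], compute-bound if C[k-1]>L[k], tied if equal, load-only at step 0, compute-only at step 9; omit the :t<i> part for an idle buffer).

step 2: A=load:t2 B=compute:t1 [load-bound]

k=0 load=t0/2c comp=- wait=2 total=2
k=1 load=t1/5c comp=t0/2c wait=5 total=7
k=2 load=t2/7c comp=t1/3c wait=7 total=14
k=3 load=t3/7c comp=t2/2c wait=7 total=21
k=4 load=t4/3c comp=t3/6c wait=6 total=27
k=5 load=t5/9c comp=t4/4c wait=9 total=36
k=6 load=t6/3c comp=t5/3c wait=3 total=39
k=7 load=t7/6c comp=t6/8c wait=8 total=47
k=8 load=t8/7c comp=t7/4c wait=7 total=54
k=9 load=- comp=t8/4c wait=4 total=58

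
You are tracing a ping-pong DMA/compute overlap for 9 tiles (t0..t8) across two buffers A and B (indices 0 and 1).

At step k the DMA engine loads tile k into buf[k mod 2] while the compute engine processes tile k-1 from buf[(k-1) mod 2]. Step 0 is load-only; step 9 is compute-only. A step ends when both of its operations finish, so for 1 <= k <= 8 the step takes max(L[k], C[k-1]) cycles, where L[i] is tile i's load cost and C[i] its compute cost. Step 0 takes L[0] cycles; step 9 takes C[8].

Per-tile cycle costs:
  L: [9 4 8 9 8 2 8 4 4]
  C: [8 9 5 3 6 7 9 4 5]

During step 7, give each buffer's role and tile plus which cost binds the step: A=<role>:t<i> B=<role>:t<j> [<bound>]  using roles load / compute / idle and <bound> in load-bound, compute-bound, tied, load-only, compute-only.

step 0: L[0]=9 → dur=9, Σ=9 | A=load:t0 B=idle [load-only]
step 1: L[1]=4 C[0]=8 → dur=8, Σ=17 | A=compute:t0 B=load:t1 [compute-bound]
step 2: L[2]=8 C[1]=9 → dur=9, Σ=26 | A=load:t2 B=compute:t1 [compute-bound]
step 3: L[3]=9 C[2]=5 → dur=9, Σ=35 | A=compute:t2 B=load:t3 [load-bound]
step 4: L[4]=8 C[3]=3 → dur=8, Σ=43 | A=load:t4 B=compute:t3 [load-bound]
step 5: L[5]=2 C[4]=6 → dur=6, Σ=49 | A=compute:t4 B=load:t5 [compute-bound]
step 6: L[6]=8 C[5]=7 → dur=8, Σ=57 | A=load:t6 B=compute:t5 [load-bound]
step 7: L[7]=4 C[6]=9 → dur=9, Σ=66 | A=compute:t6 B=load:t7 [compute-bound]
step 8: L[8]=4 C[7]=4 → dur=4, Σ=70 | A=load:t8 B=compute:t7 [tied]
step 9: C[8]=5 → dur=5, Σ=75 | A=compute:t8 B=idle [compute-only]

step 7: A=compute:t6 B=load:t7 [compute-bound]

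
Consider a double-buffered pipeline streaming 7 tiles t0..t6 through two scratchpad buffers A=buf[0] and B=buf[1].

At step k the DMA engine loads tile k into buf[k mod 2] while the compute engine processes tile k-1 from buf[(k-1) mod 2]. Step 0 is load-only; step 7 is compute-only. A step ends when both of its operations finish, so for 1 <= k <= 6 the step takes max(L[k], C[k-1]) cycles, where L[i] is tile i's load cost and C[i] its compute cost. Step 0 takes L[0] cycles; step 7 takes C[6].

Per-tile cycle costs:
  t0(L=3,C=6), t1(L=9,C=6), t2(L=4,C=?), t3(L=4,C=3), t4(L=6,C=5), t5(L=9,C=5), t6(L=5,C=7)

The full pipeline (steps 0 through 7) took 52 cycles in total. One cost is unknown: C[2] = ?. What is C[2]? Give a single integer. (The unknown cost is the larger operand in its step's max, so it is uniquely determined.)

step 0 = dur = L[0]=3 = 3
step 1 = dur = max(L[1]=9, C[0]=6) = 9
step 2 = dur = max(L[2]=4, C[1]=6) = 6
step 3 = dur = max(L[3]=4, C[2]=?) = C[2]  (unknown; binding)
step 4 = dur = max(L[4]=6, C[3]=3) = 6
step 5 = dur = max(L[5]=9, C[4]=5) = 9
step 6 = dur = max(L[6]=5, C[5]=5) = 5
step 7 = dur = C[6]=7 = 7
sum of known step durations = 45
dur[3] = total - known = 52 - 45 = 7
C[2] is the binding max in step 3, so C[2] = dur[3] = 7

C[2] = 7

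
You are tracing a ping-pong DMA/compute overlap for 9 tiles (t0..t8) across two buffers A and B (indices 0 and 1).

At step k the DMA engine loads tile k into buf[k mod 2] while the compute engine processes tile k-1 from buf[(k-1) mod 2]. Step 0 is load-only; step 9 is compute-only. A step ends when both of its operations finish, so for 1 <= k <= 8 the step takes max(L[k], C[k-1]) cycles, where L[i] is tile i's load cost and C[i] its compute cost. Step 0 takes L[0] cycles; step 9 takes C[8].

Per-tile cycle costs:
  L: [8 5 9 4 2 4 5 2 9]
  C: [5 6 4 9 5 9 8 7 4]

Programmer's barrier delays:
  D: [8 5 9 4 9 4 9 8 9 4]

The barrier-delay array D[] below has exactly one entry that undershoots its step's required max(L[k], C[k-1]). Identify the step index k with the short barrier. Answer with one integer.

[0] required=L[0]=8=8 vs D=8 ok
[1] required=max(L[1]=5,C[0]=5)=5 vs D=5 ok
[2] required=max(L[2]=9,C[1]=6)=9 vs D=9 ok
[3] required=max(L[3]=4,C[2]=4)=4 vs D=4 ok
[4] required=max(L[4]=2,C[3]=9)=9 vs D=9 ok
[5] required=max(L[5]=4,C[4]=5)=5 vs D=4 SHORT
[6] required=max(L[6]=5,C[5]=9)=9 vs D=9 ok
[7] required=max(L[7]=2,C[6]=8)=8 vs D=8 ok
[8] required=max(L[8]=9,C[7]=7)=9 vs D=9 ok
[9] required=C[8]=4=4 vs D=4 ok

hazard at step 5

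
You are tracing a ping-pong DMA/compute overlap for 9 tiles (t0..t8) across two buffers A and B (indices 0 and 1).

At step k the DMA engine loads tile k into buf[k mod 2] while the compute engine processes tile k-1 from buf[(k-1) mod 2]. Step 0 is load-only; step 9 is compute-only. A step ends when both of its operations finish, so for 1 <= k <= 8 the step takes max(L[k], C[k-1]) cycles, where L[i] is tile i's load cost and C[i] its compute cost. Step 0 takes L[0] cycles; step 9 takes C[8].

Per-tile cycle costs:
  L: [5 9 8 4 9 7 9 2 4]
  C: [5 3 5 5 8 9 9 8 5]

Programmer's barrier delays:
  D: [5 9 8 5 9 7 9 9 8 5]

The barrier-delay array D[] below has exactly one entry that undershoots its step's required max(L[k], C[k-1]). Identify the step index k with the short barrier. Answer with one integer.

hazard at step 5

[0] required=L[0]=5=5 vs D=5 ok
[1] required=max(L[1]=9,C[0]=5)=9 vs D=9 ok
[2] required=max(L[2]=8,C[1]=3)=8 vs D=8 ok
[3] required=max(L[3]=4,C[2]=5)=5 vs D=5 ok
[4] required=max(L[4]=9,C[3]=5)=9 vs D=9 ok
[5] required=max(L[5]=7,C[4]=8)=8 vs D=7 SHORT
[6] required=max(L[6]=9,C[5]=9)=9 vs D=9 ok
[7] required=max(L[7]=2,C[6]=9)=9 vs D=9 ok
[8] required=max(L[8]=4,C[7]=8)=8 vs D=8 ok
[9] required=C[8]=5=5 vs D=5 ok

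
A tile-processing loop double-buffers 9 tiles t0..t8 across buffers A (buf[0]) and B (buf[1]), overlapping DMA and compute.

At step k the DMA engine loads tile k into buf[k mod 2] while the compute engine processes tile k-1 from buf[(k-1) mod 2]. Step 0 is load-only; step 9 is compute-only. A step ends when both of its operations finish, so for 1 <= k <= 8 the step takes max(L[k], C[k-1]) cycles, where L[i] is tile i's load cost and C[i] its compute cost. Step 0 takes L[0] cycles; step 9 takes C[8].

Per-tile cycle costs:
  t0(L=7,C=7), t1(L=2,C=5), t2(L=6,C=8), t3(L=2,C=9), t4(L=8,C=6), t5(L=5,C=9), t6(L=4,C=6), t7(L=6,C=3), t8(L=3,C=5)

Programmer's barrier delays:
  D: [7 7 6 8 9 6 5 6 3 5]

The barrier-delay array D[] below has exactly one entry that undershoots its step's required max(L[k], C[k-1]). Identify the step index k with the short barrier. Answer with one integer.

step 0: need L[0]=7 = 7; D[0]=7 ok
step 1: need max(L[1]=2,C[0]=7) = 7; D[1]=7 ok
step 2: need max(L[2]=6,C[1]=5) = 6; D[2]=6 ok
step 3: need max(L[3]=2,C[2]=8) = 8; D[3]=8 ok
step 4: need max(L[4]=8,C[3]=9) = 9; D[4]=9 ok
step 5: need max(L[5]=5,C[4]=6) = 6; D[5]=6 ok
step 6: need max(L[6]=4,C[5]=9) = 9; D[6]=5 SHORT
step 7: need max(L[7]=6,C[6]=6) = 6; D[7]=6 ok
step 8: need max(L[8]=3,C[7]=3) = 3; D[8]=3 ok
step 9: need C[8]=5 = 5; D[9]=5 ok

hazard at step 6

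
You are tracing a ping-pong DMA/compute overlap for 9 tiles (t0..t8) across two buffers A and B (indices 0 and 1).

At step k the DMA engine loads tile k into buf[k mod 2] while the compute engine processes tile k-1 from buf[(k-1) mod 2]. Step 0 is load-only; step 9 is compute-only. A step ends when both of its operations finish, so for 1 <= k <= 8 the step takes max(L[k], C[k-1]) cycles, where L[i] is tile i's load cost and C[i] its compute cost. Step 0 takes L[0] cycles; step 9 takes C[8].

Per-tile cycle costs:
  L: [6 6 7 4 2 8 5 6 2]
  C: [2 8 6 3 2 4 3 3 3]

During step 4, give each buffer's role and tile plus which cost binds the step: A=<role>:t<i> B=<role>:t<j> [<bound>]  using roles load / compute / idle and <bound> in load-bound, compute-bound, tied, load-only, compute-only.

step 0: L[0]=6 → dur=6, Σ=6 | A=load:t0 B=idle [load-only]
step 1: L[1]=6 C[0]=2 → dur=6, Σ=12 | A=compute:t0 B=load:t1 [load-bound]
step 2: L[2]=7 C[1]=8 → dur=8, Σ=20 | A=load:t2 B=compute:t1 [compute-bound]
step 3: L[3]=4 C[2]=6 → dur=6, Σ=26 | A=compute:t2 B=load:t3 [compute-bound]
step 4: L[4]=2 C[3]=3 → dur=3, Σ=29 | A=load:t4 B=compute:t3 [compute-bound]
step 5: L[5]=8 C[4]=2 → dur=8, Σ=37 | A=compute:t4 B=load:t5 [load-bound]
step 6: L[6]=5 C[5]=4 → dur=5, Σ=42 | A=load:t6 B=compute:t5 [load-bound]
step 7: L[7]=6 C[6]=3 → dur=6, Σ=48 | A=compute:t6 B=load:t7 [load-bound]
step 8: L[8]=2 C[7]=3 → dur=3, Σ=51 | A=load:t8 B=compute:t7 [compute-bound]
step 9: C[8]=3 → dur=3, Σ=54 | A=compute:t8 B=idle [compute-only]

step 4: A=load:t4 B=compute:t3 [compute-bound]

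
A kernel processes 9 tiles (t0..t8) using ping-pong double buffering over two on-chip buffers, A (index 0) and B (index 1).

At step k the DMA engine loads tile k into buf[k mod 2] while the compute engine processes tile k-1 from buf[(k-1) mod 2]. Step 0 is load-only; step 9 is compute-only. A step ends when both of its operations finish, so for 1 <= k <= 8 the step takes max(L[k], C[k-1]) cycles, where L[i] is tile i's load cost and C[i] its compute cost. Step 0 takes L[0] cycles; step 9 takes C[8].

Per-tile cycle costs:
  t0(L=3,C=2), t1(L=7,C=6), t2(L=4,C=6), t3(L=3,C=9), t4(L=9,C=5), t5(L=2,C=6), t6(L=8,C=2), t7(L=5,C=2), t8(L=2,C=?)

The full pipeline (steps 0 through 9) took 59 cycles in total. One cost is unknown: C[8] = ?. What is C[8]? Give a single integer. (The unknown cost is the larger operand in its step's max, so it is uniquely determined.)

step 0: dur = L[0]=3 = 3
step 1: dur = max(L[1]=7, C[0]=2) = 7
step 2: dur = max(L[2]=4, C[1]=6) = 6
step 3: dur = max(L[3]=3, C[2]=6) = 6
step 4: dur = max(L[4]=9, C[3]=9) = 9
step 5: dur = max(L[5]=2, C[4]=5) = 5
step 6: dur = max(L[6]=8, C[5]=6) = 8
step 7: dur = max(L[7]=5, C[6]=2) = 5
step 8: dur = max(L[8]=2, C[7]=2) = 2
step 9: dur = C[8]=? = C[8]  (unknown; binding)
sum of known step durations = 51
dur[9] = total - known = 59 - 51 = 8
C[8] is the binding max in step 9, so C[8] = dur[9] = 8

C[8] = 8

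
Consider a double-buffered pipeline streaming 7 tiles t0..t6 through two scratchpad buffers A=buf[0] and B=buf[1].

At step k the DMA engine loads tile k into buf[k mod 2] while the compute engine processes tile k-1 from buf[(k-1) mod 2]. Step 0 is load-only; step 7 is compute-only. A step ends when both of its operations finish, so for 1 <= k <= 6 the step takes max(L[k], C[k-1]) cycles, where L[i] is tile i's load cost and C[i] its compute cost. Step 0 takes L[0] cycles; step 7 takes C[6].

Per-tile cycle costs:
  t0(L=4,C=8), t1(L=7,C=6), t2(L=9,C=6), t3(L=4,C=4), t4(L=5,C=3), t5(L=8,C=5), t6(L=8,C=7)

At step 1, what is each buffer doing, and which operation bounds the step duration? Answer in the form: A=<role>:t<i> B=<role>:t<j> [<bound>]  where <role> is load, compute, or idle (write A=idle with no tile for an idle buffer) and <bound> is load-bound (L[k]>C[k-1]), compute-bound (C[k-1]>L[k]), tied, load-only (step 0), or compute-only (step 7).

  0. 4=4c; end=4; A:t0 B:-
  1. max(7,8)=8c; end=12; A:t0 B:t1
  2. max(9,6)=9c; end=21; A:t2 B:t1
  3. max(4,6)=6c; end=27; A:t2 B:t3
  4. max(5,4)=5c; end=32; A:t4 B:t3
  5. max(8,3)=8c; end=40; A:t4 B:t5
  6. max(8,5)=8c; end=48; A:t6 B:t5
  7. 7=7c; end=55; A:t6 B:t5

step 1: A=compute:t0 B=load:t1 [compute-bound]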